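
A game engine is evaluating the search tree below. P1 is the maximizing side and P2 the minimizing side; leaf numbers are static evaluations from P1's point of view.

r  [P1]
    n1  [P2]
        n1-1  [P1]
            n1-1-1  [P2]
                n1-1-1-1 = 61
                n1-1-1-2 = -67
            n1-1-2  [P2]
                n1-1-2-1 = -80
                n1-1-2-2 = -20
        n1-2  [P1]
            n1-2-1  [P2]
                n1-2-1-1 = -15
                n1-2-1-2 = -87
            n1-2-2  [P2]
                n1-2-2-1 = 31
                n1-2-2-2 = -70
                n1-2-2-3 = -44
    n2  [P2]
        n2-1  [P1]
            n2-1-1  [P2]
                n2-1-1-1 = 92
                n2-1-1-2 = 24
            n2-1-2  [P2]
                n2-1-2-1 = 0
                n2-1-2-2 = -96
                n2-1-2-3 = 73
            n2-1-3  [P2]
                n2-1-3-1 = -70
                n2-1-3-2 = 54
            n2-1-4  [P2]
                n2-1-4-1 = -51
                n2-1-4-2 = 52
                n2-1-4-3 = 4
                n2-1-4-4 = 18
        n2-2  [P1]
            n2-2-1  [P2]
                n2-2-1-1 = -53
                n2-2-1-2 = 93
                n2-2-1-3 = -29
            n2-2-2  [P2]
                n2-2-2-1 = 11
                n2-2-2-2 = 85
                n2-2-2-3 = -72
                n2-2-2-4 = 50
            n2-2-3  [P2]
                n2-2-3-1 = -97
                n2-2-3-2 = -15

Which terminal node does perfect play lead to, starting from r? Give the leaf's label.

n1-1-1 (P2): min(61, -67) = -67
n1-1-2 (P2): min(-80, -20) = -80
n1-1 (P1): max(-67, -80) = -67
n1-2-1 (P2): min(-15, -87) = -87
n1-2-2 (P2): min(31, -70, -44) = -70
n1-2 (P1): max(-87, -70) = -70
n1 (P2): min(-67, -70) = -70
n2-1-1 (P2): min(92, 24) = 24
n2-1-2 (P2): min(0, -96, 73) = -96
n2-1-3 (P2): min(-70, 54) = -70
n2-1-4 (P2): min(-51, 52, 4, 18) = -51
n2-1 (P1): max(24, -96, -70, -51) = 24
n2-2-1 (P2): min(-53, 93, -29) = -53
n2-2-2 (P2): min(11, 85, -72, 50) = -72
n2-2-3 (P2): min(-97, -15) = -97
n2-2 (P1): max(-53, -72, -97) = -53
n2 (P2): min(24, -53) = -53
r (P1): max(-70, -53) = -53
At r, P1 picks n2 (highest: -53).
At n2, P2 picks n2-2 (lowest: -53).
At n2-2, P1 picks n2-2-1 (highest: -53).
At n2-2-1, P2 picks n2-2-1-1 (lowest: -53).
Terminal value -53.

n2-2-1-1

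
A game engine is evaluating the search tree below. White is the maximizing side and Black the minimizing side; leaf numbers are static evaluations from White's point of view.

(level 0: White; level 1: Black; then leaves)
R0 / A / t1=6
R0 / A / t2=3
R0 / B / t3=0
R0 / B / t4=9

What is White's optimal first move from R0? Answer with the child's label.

A

A (Black): min(6, 3) = 3
B (Black): min(0, 9) = 0
R0 (White): max(3, 0) = 3
White at R0 wants the highest of {A=3, B=0}, so chooses A.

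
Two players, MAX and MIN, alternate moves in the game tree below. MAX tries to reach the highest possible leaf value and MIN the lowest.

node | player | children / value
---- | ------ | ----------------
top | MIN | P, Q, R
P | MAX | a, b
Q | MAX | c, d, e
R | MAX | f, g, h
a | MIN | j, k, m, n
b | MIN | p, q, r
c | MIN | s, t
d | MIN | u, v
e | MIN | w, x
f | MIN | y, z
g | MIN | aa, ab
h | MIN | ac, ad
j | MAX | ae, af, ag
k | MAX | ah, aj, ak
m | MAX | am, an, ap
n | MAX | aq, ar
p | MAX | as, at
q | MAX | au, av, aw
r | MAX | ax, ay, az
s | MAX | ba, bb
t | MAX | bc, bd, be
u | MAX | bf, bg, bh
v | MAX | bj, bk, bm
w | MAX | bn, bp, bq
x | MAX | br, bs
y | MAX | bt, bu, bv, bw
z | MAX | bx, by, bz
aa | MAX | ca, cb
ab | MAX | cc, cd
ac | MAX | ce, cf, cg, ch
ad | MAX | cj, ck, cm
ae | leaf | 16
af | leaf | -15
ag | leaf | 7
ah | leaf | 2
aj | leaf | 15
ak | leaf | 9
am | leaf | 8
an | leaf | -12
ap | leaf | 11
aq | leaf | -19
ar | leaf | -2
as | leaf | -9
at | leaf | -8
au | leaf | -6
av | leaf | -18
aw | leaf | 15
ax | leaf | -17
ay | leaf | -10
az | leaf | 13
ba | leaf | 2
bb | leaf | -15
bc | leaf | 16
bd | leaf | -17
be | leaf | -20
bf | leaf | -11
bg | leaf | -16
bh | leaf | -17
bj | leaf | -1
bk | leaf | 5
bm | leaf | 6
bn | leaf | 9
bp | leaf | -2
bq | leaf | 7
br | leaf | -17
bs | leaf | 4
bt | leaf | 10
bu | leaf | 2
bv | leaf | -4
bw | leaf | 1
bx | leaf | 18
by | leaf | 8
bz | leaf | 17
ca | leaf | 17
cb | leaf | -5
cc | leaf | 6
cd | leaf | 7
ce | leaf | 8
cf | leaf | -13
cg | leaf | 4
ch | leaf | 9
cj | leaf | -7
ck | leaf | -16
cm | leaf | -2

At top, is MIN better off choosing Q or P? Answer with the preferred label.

s (MAX): max(2, -15) = 2
t (MAX): max(16, -17, -20) = 16
c (MIN): min(2, 16) = 2
u (MAX): max(-11, -16, -17) = -11
v (MAX): max(-1, 5, 6) = 6
d (MIN): min(-11, 6) = -11
w (MAX): max(9, -2, 7) = 9
x (MAX): max(-17, 4) = 4
e (MIN): min(9, 4) = 4
Q (MAX): max(2, -11, 4) = 4
j (MAX): max(16, -15, 7) = 16
k (MAX): max(2, 15, 9) = 15
m (MAX): max(8, -12, 11) = 11
n (MAX): max(-19, -2) = -2
a (MIN): min(16, 15, 11, -2) = -2
p (MAX): max(-9, -8) = -8
q (MAX): max(-6, -18, 15) = 15
r (MAX): max(-17, -10, 13) = 13
b (MIN): min(-8, 15, 13) = -8
P (MAX): max(-2, -8) = -2
MIN prefers the lower value; Q=4, P=-2. P is better since -2 < 4.

P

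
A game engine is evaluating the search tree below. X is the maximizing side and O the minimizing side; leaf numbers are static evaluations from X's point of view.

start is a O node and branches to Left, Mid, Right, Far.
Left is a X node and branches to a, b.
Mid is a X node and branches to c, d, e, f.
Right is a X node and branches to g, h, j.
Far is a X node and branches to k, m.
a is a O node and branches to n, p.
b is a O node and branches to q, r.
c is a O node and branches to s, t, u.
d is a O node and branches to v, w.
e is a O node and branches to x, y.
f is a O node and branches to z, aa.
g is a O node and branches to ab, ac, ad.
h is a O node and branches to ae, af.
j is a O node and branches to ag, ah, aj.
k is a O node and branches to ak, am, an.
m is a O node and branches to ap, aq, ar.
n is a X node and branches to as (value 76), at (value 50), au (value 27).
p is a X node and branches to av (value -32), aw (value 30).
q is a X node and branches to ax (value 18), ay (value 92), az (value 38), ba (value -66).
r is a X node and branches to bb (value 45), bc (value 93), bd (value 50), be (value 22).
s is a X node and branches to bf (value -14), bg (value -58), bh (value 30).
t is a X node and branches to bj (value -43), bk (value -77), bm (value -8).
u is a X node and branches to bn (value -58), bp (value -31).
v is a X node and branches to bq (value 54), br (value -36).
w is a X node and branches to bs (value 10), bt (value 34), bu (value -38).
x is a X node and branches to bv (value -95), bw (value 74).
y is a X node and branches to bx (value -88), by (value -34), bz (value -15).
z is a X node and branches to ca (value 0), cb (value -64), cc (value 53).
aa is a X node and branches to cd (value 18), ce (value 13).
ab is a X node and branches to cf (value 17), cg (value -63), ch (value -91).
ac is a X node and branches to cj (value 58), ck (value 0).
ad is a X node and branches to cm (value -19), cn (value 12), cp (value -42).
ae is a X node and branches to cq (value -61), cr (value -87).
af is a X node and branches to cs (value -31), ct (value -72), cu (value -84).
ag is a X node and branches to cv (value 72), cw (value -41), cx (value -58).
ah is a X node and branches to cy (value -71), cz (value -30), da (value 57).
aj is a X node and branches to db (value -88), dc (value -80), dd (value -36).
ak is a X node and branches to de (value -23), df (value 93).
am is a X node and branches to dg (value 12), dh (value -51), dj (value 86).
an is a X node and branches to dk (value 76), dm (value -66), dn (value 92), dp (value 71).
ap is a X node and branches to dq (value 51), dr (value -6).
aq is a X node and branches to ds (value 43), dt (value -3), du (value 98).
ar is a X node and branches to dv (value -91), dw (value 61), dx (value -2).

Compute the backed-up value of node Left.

92

n (X): max(76, 50, 27) = 76
p (X): max(-32, 30) = 30
a (O): min(76, 30) = 30
q (X): max(18, 92, 38, -66) = 92
r (X): max(45, 93, 50, 22) = 93
b (O): min(92, 93) = 92
Left (X): max(30, 92) = 92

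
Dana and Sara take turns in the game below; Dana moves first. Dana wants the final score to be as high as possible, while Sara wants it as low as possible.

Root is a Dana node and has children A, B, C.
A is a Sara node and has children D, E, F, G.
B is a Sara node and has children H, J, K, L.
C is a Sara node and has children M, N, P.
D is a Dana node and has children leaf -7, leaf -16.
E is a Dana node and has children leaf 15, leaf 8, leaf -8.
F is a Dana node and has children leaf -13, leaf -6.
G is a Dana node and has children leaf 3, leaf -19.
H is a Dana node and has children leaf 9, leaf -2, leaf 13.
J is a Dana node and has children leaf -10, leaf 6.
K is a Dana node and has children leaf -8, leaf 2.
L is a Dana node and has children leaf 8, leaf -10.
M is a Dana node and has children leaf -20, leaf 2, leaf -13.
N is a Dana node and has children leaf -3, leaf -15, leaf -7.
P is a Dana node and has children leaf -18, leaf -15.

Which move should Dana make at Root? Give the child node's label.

D (Dana): max(-7, -16) = -7
E (Dana): max(15, 8, -8) = 15
F (Dana): max(-13, -6) = -6
G (Dana): max(3, -19) = 3
A (Sara): min(-7, 15, -6, 3) = -7
H (Dana): max(9, -2, 13) = 13
J (Dana): max(-10, 6) = 6
K (Dana): max(-8, 2) = 2
L (Dana): max(8, -10) = 8
B (Sara): min(13, 6, 2, 8) = 2
M (Dana): max(-20, 2, -13) = 2
N (Dana): max(-3, -15, -7) = -3
P (Dana): max(-18, -15) = -15
C (Sara): min(2, -3, -15) = -15
Root (Dana): max(-7, 2, -15) = 2
Dana at Root wants the highest of {A=-7, B=2, C=-15}, so chooses B.

B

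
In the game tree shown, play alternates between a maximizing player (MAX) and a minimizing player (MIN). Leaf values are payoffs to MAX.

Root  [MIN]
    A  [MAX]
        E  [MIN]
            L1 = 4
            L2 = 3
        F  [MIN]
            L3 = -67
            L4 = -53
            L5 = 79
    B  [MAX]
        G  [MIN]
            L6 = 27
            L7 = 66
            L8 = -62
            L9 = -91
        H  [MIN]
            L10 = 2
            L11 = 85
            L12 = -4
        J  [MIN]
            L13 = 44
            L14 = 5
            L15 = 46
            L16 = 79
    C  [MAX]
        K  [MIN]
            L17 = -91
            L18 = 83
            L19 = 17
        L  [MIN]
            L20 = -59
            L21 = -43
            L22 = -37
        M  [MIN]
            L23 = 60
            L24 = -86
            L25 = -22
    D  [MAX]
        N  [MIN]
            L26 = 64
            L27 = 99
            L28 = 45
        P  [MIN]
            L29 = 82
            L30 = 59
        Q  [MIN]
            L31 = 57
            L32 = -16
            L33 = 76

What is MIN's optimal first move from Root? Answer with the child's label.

C

E (MIN): min(4, 3) = 3
F (MIN): min(-67, -53, 79) = -67
A (MAX): max(3, -67) = 3
G (MIN): min(27, 66, -62, -91) = -91
H (MIN): min(2, 85, -4) = -4
J (MIN): min(44, 5, 46, 79) = 5
B (MAX): max(-91, -4, 5) = 5
K (MIN): min(-91, 83, 17) = -91
L (MIN): min(-59, -43, -37) = -59
M (MIN): min(60, -86, -22) = -86
C (MAX): max(-91, -59, -86) = -59
N (MIN): min(64, 99, 45) = 45
P (MIN): min(82, 59) = 59
Q (MIN): min(57, -16, 76) = -16
D (MAX): max(45, 59, -16) = 59
Root (MIN): min(3, 5, -59, 59) = -59
MIN at Root wants the lowest of {A=3, B=5, C=-59, D=59}, so chooses C.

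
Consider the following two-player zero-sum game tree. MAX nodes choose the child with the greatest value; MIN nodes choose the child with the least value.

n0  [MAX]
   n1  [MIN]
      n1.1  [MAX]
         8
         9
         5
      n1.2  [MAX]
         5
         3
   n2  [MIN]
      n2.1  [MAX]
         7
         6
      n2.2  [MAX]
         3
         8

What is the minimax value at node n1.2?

5

n1.2 (MAX): max(5, 3) = 5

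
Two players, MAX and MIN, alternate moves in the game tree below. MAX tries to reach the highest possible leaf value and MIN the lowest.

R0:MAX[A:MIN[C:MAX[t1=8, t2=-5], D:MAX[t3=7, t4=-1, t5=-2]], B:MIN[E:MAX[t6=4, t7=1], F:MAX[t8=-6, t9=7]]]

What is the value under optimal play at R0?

C (MAX): max(8, -5) = 8
D (MAX): max(7, -1, -2) = 7
A (MIN): min(8, 7) = 7
E (MAX): max(4, 1) = 4
F (MAX): max(-6, 7) = 7
B (MIN): min(4, 7) = 4
R0 (MAX): max(7, 4) = 7

7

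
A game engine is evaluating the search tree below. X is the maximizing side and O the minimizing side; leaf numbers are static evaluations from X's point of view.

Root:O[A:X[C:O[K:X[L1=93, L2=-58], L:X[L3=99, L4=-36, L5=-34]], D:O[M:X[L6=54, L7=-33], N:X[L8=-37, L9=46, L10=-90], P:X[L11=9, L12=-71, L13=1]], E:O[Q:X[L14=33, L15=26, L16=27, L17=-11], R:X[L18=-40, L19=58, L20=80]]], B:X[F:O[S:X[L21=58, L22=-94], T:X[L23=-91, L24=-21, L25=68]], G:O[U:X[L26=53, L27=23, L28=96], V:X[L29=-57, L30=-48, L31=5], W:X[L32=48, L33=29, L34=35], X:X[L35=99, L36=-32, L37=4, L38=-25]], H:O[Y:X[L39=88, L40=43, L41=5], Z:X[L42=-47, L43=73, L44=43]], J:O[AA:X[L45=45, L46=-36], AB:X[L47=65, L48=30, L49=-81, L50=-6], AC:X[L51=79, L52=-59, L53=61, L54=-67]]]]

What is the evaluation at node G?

U (X): max(53, 23, 96) = 96
V (X): max(-57, -48, 5) = 5
W (X): max(48, 29, 35) = 48
X (X): max(99, -32, 4, -25) = 99
G (O): min(96, 5, 48, 99) = 5

5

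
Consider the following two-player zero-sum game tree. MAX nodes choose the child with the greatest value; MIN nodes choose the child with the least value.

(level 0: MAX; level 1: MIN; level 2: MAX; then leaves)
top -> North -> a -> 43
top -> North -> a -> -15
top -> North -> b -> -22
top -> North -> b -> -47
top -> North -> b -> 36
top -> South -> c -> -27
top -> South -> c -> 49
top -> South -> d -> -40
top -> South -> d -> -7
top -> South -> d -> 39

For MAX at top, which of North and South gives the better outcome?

a (MAX): max(43, -15) = 43
b (MAX): max(-22, -47, 36) = 36
North (MIN): min(43, 36) = 36
c (MAX): max(-27, 49) = 49
d (MAX): max(-40, -7, 39) = 39
South (MIN): min(49, 39) = 39
MAX prefers the higher value; North=36, South=39. South is better since 39 > 36.

South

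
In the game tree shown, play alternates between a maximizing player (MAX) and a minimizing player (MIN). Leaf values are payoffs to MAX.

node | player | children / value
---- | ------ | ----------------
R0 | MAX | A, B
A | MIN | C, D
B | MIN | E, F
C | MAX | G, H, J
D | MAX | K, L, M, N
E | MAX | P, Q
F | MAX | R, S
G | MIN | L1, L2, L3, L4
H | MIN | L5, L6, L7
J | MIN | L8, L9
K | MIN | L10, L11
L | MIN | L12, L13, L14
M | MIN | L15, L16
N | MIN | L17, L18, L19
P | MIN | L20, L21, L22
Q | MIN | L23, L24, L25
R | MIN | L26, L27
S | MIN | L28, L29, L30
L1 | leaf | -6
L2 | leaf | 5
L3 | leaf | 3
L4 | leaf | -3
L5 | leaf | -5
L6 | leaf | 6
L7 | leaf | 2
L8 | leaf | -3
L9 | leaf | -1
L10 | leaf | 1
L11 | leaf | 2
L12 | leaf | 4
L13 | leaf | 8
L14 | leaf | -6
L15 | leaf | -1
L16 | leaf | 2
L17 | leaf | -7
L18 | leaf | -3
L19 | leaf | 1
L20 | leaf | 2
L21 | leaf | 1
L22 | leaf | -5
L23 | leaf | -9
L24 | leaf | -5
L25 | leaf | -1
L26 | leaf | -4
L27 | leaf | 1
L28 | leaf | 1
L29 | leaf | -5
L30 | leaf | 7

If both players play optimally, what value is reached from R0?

G (MIN): min(-6, 5, 3, -3) = -6
H (MIN): min(-5, 6, 2) = -5
J (MIN): min(-3, -1) = -3
C (MAX): max(-6, -5, -3) = -3
K (MIN): min(1, 2) = 1
L (MIN): min(4, 8, -6) = -6
M (MIN): min(-1, 2) = -1
N (MIN): min(-7, -3, 1) = -7
D (MAX): max(1, -6, -1, -7) = 1
A (MIN): min(-3, 1) = -3
P (MIN): min(2, 1, -5) = -5
Q (MIN): min(-9, -5, -1) = -9
E (MAX): max(-5, -9) = -5
R (MIN): min(-4, 1) = -4
S (MIN): min(1, -5, 7) = -5
F (MAX): max(-4, -5) = -4
B (MIN): min(-5, -4) = -5
R0 (MAX): max(-3, -5) = -3

-3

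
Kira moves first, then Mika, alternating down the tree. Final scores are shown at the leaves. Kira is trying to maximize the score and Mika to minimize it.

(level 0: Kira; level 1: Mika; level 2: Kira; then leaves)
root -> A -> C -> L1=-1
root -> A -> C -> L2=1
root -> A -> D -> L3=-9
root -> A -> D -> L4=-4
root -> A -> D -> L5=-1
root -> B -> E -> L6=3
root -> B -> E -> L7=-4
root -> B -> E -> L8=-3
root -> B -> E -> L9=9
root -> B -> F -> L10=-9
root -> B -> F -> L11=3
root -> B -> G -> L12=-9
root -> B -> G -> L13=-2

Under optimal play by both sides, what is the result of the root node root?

C (Kira): max(-1, 1) = 1
D (Kira): max(-9, -4, -1) = -1
A (Mika): min(1, -1) = -1
E (Kira): max(3, -4, -3, 9) = 9
F (Kira): max(-9, 3) = 3
G (Kira): max(-9, -2) = -2
B (Mika): min(9, 3, -2) = -2
root (Kira): max(-1, -2) = -1

-1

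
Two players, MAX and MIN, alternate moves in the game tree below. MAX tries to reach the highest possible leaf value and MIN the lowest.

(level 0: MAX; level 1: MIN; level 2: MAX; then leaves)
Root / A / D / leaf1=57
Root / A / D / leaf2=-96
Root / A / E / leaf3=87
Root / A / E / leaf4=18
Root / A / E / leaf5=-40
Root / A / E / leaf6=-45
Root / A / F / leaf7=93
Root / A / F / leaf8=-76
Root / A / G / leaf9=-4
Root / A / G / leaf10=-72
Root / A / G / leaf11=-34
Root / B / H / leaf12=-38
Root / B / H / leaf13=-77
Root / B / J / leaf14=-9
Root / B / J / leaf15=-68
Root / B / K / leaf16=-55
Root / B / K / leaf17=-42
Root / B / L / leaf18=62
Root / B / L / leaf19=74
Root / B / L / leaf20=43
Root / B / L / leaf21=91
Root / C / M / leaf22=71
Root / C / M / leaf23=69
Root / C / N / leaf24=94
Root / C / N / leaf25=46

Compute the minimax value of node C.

M (MAX): max(71, 69) = 71
N (MAX): max(94, 46) = 94
C (MIN): min(71, 94) = 71

71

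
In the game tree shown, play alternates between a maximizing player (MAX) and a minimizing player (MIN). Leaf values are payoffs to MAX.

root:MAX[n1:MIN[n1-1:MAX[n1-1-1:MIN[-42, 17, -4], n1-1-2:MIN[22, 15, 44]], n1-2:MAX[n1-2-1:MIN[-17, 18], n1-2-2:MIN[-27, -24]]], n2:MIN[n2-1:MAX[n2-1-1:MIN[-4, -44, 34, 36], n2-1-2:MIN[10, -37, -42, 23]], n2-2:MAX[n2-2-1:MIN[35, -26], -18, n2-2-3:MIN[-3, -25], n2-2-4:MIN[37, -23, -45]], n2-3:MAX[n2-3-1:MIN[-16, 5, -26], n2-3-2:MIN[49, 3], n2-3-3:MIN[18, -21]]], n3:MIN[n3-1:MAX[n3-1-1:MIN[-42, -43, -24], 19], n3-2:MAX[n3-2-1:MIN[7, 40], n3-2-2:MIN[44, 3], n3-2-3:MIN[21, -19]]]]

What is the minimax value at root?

7

n1-1-1 (MIN): min(-42, 17, -4) = -42
n1-1-2 (MIN): min(22, 15, 44) = 15
n1-1 (MAX): max(-42, 15) = 15
n1-2-1 (MIN): min(-17, 18) = -17
n1-2-2 (MIN): min(-27, -24) = -27
n1-2 (MAX): max(-17, -27) = -17
n1 (MIN): min(15, -17) = -17
n2-1-1 (MIN): min(-4, -44, 34, 36) = -44
n2-1-2 (MIN): min(10, -37, -42, 23) = -42
n2-1 (MAX): max(-44, -42) = -42
n2-2-1 (MIN): min(35, -26) = -26
n2-2-3 (MIN): min(-3, -25) = -25
n2-2-4 (MIN): min(37, -23, -45) = -45
n2-2 (MAX): max(-26, -18, -25, -45) = -18
n2-3-1 (MIN): min(-16, 5, -26) = -26
n2-3-2 (MIN): min(49, 3) = 3
n2-3-3 (MIN): min(18, -21) = -21
n2-3 (MAX): max(-26, 3, -21) = 3
n2 (MIN): min(-42, -18, 3) = -42
n3-1-1 (MIN): min(-42, -43, -24) = -43
n3-1 (MAX): max(-43, 19) = 19
n3-2-1 (MIN): min(7, 40) = 7
n3-2-2 (MIN): min(44, 3) = 3
n3-2-3 (MIN): min(21, -19) = -19
n3-2 (MAX): max(7, 3, -19) = 7
n3 (MIN): min(19, 7) = 7
root (MAX): max(-17, -42, 7) = 7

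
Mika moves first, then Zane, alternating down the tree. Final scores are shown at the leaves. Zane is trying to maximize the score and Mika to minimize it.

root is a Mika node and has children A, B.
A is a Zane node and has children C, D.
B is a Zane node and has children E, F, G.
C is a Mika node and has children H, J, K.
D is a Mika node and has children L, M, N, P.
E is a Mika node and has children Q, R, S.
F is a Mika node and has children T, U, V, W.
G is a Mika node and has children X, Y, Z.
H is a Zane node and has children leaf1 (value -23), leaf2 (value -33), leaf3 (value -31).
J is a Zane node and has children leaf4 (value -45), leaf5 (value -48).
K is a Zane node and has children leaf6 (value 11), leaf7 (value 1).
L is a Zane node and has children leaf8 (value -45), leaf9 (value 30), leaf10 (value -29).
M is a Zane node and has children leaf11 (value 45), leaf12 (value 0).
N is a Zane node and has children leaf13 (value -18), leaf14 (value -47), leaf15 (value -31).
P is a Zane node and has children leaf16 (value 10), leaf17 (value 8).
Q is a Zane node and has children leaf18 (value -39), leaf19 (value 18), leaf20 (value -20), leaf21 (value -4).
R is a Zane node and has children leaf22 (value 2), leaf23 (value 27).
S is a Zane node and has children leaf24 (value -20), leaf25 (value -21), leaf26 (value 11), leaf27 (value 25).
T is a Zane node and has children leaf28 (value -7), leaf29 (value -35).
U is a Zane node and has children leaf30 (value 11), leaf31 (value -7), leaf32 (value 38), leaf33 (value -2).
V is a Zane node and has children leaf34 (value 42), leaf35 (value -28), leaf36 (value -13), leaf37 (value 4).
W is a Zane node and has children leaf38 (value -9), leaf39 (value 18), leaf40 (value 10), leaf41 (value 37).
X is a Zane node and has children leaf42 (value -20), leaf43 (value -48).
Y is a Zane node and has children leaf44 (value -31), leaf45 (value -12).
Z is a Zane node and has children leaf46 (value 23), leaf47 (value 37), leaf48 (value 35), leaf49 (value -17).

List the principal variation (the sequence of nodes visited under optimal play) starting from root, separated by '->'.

root -> A -> D -> N -> leaf13

H (Zane): max(-23, -33, -31) = -23
J (Zane): max(-45, -48) = -45
K (Zane): max(11, 1) = 11
C (Mika): min(-23, -45, 11) = -45
L (Zane): max(-45, 30, -29) = 30
M (Zane): max(45, 0) = 45
N (Zane): max(-18, -47, -31) = -18
P (Zane): max(10, 8) = 10
D (Mika): min(30, 45, -18, 10) = -18
A (Zane): max(-45, -18) = -18
Q (Zane): max(-39, 18, -20, -4) = 18
R (Zane): max(2, 27) = 27
S (Zane): max(-20, -21, 11, 25) = 25
E (Mika): min(18, 27, 25) = 18
T (Zane): max(-7, -35) = -7
U (Zane): max(11, -7, 38, -2) = 38
V (Zane): max(42, -28, -13, 4) = 42
W (Zane): max(-9, 18, 10, 37) = 37
F (Mika): min(-7, 38, 42, 37) = -7
X (Zane): max(-20, -48) = -20
Y (Zane): max(-31, -12) = -12
Z (Zane): max(23, 37, 35, -17) = 37
G (Mika): min(-20, -12, 37) = -20
B (Zane): max(18, -7, -20) = 18
root (Mika): min(-18, 18) = -18
At root, Mika picks A (lowest: -18).
At A, Zane picks D (highest: -18).
At D, Mika picks N (lowest: -18).
At N, Zane picks leaf13 (highest: -18).
Terminal value -18.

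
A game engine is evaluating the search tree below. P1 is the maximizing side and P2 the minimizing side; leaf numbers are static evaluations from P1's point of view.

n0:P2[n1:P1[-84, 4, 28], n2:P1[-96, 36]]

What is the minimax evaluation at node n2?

n2 (P1): max(-96, 36) = 36

36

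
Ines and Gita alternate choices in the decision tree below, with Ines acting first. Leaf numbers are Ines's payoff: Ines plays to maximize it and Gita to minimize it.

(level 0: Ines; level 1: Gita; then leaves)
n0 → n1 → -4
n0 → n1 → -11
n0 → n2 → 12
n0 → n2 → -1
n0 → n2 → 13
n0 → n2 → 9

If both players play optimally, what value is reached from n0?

-1

n1 (Gita): min(-4, -11) = -11
n2 (Gita): min(12, -1, 13, 9) = -1
n0 (Ines): max(-11, -1) = -1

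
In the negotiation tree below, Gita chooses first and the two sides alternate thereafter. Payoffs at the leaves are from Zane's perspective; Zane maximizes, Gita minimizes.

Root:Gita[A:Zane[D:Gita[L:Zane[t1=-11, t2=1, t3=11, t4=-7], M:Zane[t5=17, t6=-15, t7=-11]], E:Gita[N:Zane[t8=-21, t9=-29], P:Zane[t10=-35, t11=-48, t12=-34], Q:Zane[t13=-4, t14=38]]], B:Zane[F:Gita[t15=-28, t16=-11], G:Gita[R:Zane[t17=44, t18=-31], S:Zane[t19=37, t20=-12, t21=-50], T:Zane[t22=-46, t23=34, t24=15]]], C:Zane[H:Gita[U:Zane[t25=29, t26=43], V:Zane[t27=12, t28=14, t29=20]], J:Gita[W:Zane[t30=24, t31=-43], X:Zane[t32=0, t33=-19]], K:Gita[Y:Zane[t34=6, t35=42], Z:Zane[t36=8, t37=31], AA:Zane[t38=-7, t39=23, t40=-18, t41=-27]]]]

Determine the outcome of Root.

11

L (Zane): max(-11, 1, 11, -7) = 11
M (Zane): max(17, -15, -11) = 17
D (Gita): min(11, 17) = 11
N (Zane): max(-21, -29) = -21
P (Zane): max(-35, -48, -34) = -34
Q (Zane): max(-4, 38) = 38
E (Gita): min(-21, -34, 38) = -34
A (Zane): max(11, -34) = 11
F (Gita): min(-28, -11) = -28
R (Zane): max(44, -31) = 44
S (Zane): max(37, -12, -50) = 37
T (Zane): max(-46, 34, 15) = 34
G (Gita): min(44, 37, 34) = 34
B (Zane): max(-28, 34) = 34
U (Zane): max(29, 43) = 43
V (Zane): max(12, 14, 20) = 20
H (Gita): min(43, 20) = 20
W (Zane): max(24, -43) = 24
X (Zane): max(0, -19) = 0
J (Gita): min(24, 0) = 0
Y (Zane): max(6, 42) = 42
Z (Zane): max(8, 31) = 31
AA (Zane): max(-7, 23, -18, -27) = 23
K (Gita): min(42, 31, 23) = 23
C (Zane): max(20, 0, 23) = 23
Root (Gita): min(11, 34, 23) = 11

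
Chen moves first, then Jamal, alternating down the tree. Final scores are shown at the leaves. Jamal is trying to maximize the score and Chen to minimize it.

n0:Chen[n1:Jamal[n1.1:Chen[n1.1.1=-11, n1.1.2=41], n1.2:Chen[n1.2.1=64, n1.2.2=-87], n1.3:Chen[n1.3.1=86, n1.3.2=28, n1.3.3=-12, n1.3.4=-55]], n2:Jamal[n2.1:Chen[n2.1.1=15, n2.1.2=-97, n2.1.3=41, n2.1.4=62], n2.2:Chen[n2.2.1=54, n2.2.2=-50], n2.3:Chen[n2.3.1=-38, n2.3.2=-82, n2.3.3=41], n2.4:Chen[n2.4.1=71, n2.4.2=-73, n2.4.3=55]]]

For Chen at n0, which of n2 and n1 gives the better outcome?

n2.1 (Chen): min(15, -97, 41, 62) = -97
n2.2 (Chen): min(54, -50) = -50
n2.3 (Chen): min(-38, -82, 41) = -82
n2.4 (Chen): min(71, -73, 55) = -73
n2 (Jamal): max(-97, -50, -82, -73) = -50
n1.1 (Chen): min(-11, 41) = -11
n1.2 (Chen): min(64, -87) = -87
n1.3 (Chen): min(86, 28, -12, -55) = -55
n1 (Jamal): max(-11, -87, -55) = -11
Chen prefers the lower value; n2=-50, n1=-11. n2 is better since -50 < -11.

n2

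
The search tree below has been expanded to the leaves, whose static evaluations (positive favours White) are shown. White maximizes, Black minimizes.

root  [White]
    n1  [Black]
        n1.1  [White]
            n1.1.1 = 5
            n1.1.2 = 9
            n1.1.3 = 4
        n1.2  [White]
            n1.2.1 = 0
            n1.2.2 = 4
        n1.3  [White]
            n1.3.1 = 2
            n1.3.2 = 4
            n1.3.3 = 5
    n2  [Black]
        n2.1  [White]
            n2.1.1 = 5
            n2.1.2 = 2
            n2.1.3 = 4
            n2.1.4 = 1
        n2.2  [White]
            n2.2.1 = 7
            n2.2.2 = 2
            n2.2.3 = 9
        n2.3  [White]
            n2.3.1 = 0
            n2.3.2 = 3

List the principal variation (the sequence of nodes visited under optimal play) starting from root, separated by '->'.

n1.1 (White): max(5, 9, 4) = 9
n1.2 (White): max(0, 4) = 4
n1.3 (White): max(2, 4, 5) = 5
n1 (Black): min(9, 4, 5) = 4
n2.1 (White): max(5, 2, 4, 1) = 5
n2.2 (White): max(7, 2, 9) = 9
n2.3 (White): max(0, 3) = 3
n2 (Black): min(5, 9, 3) = 3
root (White): max(4, 3) = 4
At root, White picks n1 (highest: 4).
At n1, Black picks n1.2 (lowest: 4).
At n1.2, White picks n1.2.2 (highest: 4).
Terminal value 4.

root -> n1 -> n1.2 -> n1.2.2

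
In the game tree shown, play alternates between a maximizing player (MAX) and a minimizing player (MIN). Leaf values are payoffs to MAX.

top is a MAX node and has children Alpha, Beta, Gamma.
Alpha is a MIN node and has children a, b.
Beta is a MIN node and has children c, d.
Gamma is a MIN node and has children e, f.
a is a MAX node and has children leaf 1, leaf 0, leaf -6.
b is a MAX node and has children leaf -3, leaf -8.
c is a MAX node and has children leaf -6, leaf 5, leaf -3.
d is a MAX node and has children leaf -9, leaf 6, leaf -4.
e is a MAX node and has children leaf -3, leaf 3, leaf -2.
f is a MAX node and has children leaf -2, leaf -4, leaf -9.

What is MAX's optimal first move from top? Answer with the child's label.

a (MAX): max(1, 0, -6) = 1
b (MAX): max(-3, -8) = -3
Alpha (MIN): min(1, -3) = -3
c (MAX): max(-6, 5, -3) = 5
d (MAX): max(-9, 6, -4) = 6
Beta (MIN): min(5, 6) = 5
e (MAX): max(-3, 3, -2) = 3
f (MAX): max(-2, -4, -9) = -2
Gamma (MIN): min(3, -2) = -2
top (MAX): max(-3, 5, -2) = 5
MAX at top wants the highest of {Alpha=-3, Beta=5, Gamma=-2}, so chooses Beta.

Beta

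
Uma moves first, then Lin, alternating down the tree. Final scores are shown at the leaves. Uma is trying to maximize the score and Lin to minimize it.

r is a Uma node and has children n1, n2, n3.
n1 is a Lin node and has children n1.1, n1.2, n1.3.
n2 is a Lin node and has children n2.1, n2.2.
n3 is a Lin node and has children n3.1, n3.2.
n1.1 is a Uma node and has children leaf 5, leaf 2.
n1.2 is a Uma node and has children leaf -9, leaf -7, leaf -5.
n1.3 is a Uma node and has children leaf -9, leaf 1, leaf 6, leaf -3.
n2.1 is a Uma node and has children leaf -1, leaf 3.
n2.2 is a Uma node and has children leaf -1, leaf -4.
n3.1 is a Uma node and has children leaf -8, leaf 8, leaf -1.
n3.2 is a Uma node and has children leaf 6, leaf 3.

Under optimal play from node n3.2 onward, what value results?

n3.2 (Uma): max(6, 3) = 6

6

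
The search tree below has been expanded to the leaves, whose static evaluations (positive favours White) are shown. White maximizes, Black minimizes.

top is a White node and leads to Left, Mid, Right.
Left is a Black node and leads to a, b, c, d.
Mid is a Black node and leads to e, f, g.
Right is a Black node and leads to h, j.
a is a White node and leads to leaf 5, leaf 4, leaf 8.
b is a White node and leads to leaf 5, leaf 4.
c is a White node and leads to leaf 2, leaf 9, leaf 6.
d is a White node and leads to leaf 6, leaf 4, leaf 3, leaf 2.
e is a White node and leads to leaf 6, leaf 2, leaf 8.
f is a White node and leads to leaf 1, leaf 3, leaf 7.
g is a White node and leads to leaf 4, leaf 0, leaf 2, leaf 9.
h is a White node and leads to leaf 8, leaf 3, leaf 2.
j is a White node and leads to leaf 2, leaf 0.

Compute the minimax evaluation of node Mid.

e (White): max(6, 2, 8) = 8
f (White): max(1, 3, 7) = 7
g (White): max(4, 0, 2, 9) = 9
Mid (Black): min(8, 7, 9) = 7

7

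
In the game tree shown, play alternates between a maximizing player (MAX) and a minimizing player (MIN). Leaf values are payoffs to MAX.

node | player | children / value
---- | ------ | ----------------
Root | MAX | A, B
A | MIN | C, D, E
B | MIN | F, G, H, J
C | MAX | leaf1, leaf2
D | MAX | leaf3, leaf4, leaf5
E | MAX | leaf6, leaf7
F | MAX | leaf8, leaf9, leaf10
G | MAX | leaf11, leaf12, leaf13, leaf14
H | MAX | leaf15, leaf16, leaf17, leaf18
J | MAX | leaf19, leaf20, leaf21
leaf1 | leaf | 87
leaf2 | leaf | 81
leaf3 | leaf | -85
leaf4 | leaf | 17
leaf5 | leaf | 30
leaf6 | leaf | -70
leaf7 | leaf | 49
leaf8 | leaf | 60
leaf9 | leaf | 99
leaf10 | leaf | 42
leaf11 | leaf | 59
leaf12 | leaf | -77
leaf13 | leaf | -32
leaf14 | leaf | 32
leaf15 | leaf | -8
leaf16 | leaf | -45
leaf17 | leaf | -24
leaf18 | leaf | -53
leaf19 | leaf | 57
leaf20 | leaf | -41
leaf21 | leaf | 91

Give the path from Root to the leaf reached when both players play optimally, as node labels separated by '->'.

Root -> A -> D -> leaf5

C (MAX): max(87, 81) = 87
D (MAX): max(-85, 17, 30) = 30
E (MAX): max(-70, 49) = 49
A (MIN): min(87, 30, 49) = 30
F (MAX): max(60, 99, 42) = 99
G (MAX): max(59, -77, -32, 32) = 59
H (MAX): max(-8, -45, -24, -53) = -8
J (MAX): max(57, -41, 91) = 91
B (MIN): min(99, 59, -8, 91) = -8
Root (MAX): max(30, -8) = 30
At Root, MAX picks A (highest: 30).
At A, MIN picks D (lowest: 30).
At D, MAX picks leaf5 (highest: 30).
Terminal value 30.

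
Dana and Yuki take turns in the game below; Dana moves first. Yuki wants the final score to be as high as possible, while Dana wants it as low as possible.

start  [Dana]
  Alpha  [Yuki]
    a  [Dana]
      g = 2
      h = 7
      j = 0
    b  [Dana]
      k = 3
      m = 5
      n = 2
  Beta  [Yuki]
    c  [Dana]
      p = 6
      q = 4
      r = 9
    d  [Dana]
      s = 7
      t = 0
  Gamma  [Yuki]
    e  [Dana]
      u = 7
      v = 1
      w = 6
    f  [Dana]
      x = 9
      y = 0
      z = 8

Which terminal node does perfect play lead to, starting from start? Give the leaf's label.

a (Dana): min(2, 7, 0) = 0
b (Dana): min(3, 5, 2) = 2
Alpha (Yuki): max(0, 2) = 2
c (Dana): min(6, 4, 9) = 4
d (Dana): min(7, 0) = 0
Beta (Yuki): max(4, 0) = 4
e (Dana): min(7, 1, 6) = 1
f (Dana): min(9, 0, 8) = 0
Gamma (Yuki): max(1, 0) = 1
start (Dana): min(2, 4, 1) = 1
At start, Dana picks Gamma (lowest: 1).
At Gamma, Yuki picks e (highest: 1).
At e, Dana picks v (lowest: 1).
Terminal value 1.

v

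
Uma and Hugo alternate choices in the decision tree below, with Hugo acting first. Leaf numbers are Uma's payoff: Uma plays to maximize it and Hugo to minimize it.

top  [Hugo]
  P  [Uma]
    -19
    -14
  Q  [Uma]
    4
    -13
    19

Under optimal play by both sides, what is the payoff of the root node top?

-14

P (Uma): max(-19, -14) = -14
Q (Uma): max(4, -13, 19) = 19
top (Hugo): min(-14, 19) = -14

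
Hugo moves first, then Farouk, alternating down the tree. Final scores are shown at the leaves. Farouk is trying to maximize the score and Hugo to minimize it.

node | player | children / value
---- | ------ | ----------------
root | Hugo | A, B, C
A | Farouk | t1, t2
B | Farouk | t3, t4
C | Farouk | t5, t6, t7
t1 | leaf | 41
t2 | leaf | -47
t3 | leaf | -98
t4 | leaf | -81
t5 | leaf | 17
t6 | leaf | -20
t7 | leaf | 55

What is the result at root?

-81

A (Farouk): max(41, -47) = 41
B (Farouk): max(-98, -81) = -81
C (Farouk): max(17, -20, 55) = 55
root (Hugo): min(41, -81, 55) = -81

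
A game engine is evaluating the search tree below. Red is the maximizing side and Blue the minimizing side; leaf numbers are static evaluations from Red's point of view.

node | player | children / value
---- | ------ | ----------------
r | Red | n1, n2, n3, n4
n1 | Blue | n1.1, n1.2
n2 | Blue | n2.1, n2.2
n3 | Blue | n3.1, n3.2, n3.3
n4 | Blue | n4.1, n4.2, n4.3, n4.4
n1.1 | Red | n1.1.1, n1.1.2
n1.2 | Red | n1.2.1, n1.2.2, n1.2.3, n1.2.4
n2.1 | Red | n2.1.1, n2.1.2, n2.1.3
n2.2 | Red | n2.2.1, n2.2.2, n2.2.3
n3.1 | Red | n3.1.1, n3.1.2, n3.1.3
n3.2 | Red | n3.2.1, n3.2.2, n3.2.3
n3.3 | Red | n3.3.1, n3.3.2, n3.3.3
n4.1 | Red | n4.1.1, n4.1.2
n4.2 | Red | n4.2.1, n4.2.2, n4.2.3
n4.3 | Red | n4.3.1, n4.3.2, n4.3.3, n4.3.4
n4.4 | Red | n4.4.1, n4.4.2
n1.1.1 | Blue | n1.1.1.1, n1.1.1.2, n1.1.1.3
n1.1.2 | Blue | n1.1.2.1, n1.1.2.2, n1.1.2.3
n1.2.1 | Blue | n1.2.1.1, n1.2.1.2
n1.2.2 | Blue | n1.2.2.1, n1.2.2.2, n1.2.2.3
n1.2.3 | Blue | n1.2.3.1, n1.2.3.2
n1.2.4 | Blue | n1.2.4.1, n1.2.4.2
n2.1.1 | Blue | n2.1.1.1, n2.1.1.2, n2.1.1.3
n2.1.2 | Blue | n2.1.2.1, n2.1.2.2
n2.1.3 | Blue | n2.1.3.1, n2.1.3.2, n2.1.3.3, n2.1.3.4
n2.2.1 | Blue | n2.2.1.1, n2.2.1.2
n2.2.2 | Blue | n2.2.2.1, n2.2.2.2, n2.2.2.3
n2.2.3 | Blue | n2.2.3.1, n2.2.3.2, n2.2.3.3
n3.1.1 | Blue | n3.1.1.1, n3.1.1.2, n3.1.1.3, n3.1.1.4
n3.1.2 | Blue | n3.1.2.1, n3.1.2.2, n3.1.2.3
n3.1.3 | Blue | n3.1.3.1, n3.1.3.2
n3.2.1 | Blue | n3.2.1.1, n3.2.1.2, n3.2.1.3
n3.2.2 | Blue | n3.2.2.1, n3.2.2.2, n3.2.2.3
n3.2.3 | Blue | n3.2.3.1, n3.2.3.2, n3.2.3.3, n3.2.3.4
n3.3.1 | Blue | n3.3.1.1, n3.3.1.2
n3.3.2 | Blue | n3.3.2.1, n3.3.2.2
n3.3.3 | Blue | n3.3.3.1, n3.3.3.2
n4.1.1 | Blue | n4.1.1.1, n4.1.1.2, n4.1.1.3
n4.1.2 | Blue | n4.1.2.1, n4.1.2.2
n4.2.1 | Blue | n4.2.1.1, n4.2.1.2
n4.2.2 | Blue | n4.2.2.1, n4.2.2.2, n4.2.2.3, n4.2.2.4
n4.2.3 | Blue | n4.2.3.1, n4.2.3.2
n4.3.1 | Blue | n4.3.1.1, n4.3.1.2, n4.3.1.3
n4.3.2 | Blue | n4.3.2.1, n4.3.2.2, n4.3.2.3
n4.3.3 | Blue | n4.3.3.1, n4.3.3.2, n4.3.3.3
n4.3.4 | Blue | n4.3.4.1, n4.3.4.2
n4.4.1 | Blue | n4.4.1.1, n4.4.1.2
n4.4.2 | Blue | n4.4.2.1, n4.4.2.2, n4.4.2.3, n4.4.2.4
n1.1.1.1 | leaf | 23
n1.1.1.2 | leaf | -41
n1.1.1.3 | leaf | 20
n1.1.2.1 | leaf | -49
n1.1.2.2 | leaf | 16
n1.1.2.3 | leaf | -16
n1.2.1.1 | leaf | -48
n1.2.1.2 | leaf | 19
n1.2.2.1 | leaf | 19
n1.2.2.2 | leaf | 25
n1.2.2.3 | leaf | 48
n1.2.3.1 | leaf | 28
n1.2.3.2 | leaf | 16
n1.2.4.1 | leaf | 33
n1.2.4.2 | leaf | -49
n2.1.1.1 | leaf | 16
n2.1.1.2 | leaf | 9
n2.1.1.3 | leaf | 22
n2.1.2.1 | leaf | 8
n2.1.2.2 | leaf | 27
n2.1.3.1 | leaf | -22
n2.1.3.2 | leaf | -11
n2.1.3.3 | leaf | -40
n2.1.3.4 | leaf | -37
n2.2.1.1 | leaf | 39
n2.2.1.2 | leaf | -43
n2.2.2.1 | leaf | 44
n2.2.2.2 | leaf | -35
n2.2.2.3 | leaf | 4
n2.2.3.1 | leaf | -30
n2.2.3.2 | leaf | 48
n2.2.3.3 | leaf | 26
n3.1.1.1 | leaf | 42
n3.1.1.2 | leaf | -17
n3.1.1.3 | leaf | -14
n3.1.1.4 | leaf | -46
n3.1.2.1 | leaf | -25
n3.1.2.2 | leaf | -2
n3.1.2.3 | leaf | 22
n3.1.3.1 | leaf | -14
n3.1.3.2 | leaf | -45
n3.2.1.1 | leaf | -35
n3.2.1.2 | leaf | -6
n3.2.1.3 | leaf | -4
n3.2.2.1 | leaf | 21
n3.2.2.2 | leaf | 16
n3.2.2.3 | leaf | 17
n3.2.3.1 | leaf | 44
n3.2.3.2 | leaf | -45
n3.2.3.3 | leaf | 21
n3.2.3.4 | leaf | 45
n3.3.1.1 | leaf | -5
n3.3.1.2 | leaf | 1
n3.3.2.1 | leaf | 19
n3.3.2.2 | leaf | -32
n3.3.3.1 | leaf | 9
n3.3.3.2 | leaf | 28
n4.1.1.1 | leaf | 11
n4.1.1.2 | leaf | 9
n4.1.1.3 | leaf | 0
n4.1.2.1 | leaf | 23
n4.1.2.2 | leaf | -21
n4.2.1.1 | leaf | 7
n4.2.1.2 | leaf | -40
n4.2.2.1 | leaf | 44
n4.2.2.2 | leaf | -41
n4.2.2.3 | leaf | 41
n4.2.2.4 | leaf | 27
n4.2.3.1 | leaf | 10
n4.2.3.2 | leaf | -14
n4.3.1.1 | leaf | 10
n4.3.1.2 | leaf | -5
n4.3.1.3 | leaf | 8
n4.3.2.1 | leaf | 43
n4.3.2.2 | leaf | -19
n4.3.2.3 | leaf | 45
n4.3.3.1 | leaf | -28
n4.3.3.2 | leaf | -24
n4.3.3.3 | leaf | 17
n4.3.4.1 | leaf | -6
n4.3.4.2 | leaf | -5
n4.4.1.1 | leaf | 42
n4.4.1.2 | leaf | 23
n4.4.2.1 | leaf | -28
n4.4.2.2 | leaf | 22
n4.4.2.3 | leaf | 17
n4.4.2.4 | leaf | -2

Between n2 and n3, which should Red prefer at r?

n2.1.1 (Blue): min(16, 9, 22) = 9
n2.1.2 (Blue): min(8, 27) = 8
n2.1.3 (Blue): min(-22, -11, -40, -37) = -40
n2.1 (Red): max(9, 8, -40) = 9
n2.2.1 (Blue): min(39, -43) = -43
n2.2.2 (Blue): min(44, -35, 4) = -35
n2.2.3 (Blue): min(-30, 48, 26) = -30
n2.2 (Red): max(-43, -35, -30) = -30
n2 (Blue): min(9, -30) = -30
n3.1.1 (Blue): min(42, -17, -14, -46) = -46
n3.1.2 (Blue): min(-25, -2, 22) = -25
n3.1.3 (Blue): min(-14, -45) = -45
n3.1 (Red): max(-46, -25, -45) = -25
n3.2.1 (Blue): min(-35, -6, -4) = -35
n3.2.2 (Blue): min(21, 16, 17) = 16
n3.2.3 (Blue): min(44, -45, 21, 45) = -45
n3.2 (Red): max(-35, 16, -45) = 16
n3.3.1 (Blue): min(-5, 1) = -5
n3.3.2 (Blue): min(19, -32) = -32
n3.3.3 (Blue): min(9, 28) = 9
n3.3 (Red): max(-5, -32, 9) = 9
n3 (Blue): min(-25, 16, 9) = -25
Red prefers the higher value; n2=-30, n3=-25. n3 is better since -25 > -30.

n3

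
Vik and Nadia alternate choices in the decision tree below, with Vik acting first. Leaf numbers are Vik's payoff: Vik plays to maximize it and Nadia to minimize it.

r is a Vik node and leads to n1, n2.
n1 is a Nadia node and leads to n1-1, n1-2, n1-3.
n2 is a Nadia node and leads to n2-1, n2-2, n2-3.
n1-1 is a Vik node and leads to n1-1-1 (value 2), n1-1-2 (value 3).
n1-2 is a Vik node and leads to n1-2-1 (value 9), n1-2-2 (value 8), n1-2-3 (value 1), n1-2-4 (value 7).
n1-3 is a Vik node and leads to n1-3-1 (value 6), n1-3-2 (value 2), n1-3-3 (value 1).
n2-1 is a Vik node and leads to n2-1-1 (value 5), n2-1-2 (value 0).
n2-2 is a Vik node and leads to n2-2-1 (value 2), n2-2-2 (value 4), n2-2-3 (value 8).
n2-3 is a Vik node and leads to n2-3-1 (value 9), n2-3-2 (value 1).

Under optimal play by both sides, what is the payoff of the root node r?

5

n1-1 (Vik): max(2, 3) = 3
n1-2 (Vik): max(9, 8, 1, 7) = 9
n1-3 (Vik): max(6, 2, 1) = 6
n1 (Nadia): min(3, 9, 6) = 3
n2-1 (Vik): max(5, 0) = 5
n2-2 (Vik): max(2, 4, 8) = 8
n2-3 (Vik): max(9, 1) = 9
n2 (Nadia): min(5, 8, 9) = 5
r (Vik): max(3, 5) = 5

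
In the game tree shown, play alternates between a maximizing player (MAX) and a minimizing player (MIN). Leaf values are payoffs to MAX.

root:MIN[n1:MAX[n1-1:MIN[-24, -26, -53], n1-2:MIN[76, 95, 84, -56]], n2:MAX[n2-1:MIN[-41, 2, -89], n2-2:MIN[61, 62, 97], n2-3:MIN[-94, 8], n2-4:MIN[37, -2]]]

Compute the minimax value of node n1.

-53

n1-1 (MIN): min(-24, -26, -53) = -53
n1-2 (MIN): min(76, 95, 84, -56) = -56
n1 (MAX): max(-53, -56) = -53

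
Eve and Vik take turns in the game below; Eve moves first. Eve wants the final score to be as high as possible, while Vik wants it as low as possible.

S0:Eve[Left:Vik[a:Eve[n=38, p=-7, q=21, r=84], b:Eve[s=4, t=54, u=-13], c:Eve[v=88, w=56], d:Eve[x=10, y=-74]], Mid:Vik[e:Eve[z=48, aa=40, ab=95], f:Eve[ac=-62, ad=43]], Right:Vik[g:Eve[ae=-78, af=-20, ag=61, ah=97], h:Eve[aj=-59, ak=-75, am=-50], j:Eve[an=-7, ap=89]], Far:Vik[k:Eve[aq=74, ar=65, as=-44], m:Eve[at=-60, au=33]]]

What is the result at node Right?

-50

g (Eve): max(-78, -20, 61, 97) = 97
h (Eve): max(-59, -75, -50) = -50
j (Eve): max(-7, 89) = 89
Right (Vik): min(97, -50, 89) = -50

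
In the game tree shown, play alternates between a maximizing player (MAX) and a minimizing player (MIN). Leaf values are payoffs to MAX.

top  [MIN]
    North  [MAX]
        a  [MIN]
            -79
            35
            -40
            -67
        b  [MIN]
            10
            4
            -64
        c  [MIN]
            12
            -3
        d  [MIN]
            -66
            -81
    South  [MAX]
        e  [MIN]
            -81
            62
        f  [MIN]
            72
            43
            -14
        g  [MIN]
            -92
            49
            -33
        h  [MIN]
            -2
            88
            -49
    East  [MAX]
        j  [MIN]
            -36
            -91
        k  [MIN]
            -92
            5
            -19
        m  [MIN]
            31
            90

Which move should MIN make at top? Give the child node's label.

a (MIN): min(-79, 35, -40, -67) = -79
b (MIN): min(10, 4, -64) = -64
c (MIN): min(12, -3) = -3
d (MIN): min(-66, -81) = -81
North (MAX): max(-79, -64, -3, -81) = -3
e (MIN): min(-81, 62) = -81
f (MIN): min(72, 43, -14) = -14
g (MIN): min(-92, 49, -33) = -92
h (MIN): min(-2, 88, -49) = -49
South (MAX): max(-81, -14, -92, -49) = -14
j (MIN): min(-36, -91) = -91
k (MIN): min(-92, 5, -19) = -92
m (MIN): min(31, 90) = 31
East (MAX): max(-91, -92, 31) = 31
top (MIN): min(-3, -14, 31) = -14
MIN at top wants the lowest of {North=-3, South=-14, East=31}, so chooses South.

South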